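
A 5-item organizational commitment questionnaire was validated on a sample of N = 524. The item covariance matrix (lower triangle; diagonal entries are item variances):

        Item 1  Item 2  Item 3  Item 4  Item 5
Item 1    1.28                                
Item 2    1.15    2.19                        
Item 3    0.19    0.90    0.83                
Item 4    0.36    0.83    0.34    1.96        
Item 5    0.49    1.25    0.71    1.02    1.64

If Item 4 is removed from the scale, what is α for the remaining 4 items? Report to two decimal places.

α = 0.82

Remaining items: Item 1, Item 2, Item 3, Item 5 (k = 4).
Σσᵢ² = 1.28 + 2.19 + 0.83 + 1.64 = 5.94
σ²_T = 5.94 + 2 × 4.69 = 15.32
α (item deleted) = (4/3)·(1 − 5.94/15.32) = 0.82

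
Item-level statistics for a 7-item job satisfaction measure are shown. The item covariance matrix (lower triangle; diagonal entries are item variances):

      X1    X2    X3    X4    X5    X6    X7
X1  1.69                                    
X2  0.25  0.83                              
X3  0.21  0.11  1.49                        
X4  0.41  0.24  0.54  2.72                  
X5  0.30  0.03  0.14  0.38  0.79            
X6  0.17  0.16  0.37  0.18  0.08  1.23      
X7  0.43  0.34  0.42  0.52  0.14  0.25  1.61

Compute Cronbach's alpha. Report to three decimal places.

α = 0.610

Σσ²ᵢ = 1.69 + 0.83 + 1.49 + 2.72 + 0.79 + 1.23 + 1.61 = 10.36
Σ_{i<j} σ_ij = 5.67
σ²_total = 10.36 + 2 × 5.67 = 21.70
α = (k/(k−1))·(1 − Σσ²ᵢ/σ²_total) = (7/6)·(1 − 10.36/21.70) = 0.610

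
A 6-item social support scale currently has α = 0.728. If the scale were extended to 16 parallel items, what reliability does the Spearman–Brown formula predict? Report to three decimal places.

predicted reliability = 0.877

Length factor m = 16/6 = 2.6667
α' = m·α / (1 + (m−1)·α)
   = 16/6 × 0.728 / (1 + (16/6 − 1) × 0.728)
   = 1.9413 / 2.2133 = 0.877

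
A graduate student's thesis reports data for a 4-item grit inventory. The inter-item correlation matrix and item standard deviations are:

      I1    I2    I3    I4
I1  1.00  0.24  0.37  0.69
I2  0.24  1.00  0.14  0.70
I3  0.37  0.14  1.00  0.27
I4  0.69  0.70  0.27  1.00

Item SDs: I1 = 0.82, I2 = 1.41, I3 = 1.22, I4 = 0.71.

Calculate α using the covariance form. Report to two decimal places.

α = 0.65

Σσ²ᵢ = 0.82² + 1.41² + 1.22² + 0.71² = 4.6530
Covariances σ_ij = r_ij · s_i · s_j:
  σ(I1,I2) = 0.24 × 0.82 × 1.41 = 0.2775
  σ(I1,I3) = 0.37 × 0.82 × 1.22 = 0.3701
  σ(I1,I4) = 0.69 × 0.82 × 0.71 = 0.4017
  σ(I2,I3) = 0.14 × 1.41 × 1.22 = 0.2408
  σ(I2,I4) = 0.70 × 1.41 × 0.71 = 0.7008
  σ(I3,I4) = 0.27 × 1.22 × 0.71 = 0.2339
σ²_T = Σσ²ᵢ + 2·Σσ_ij = 4.6530 + 2 × 2.2248 = 9.1026
α = (4/3)·(1 − 4.6530/9.1026) = 0.65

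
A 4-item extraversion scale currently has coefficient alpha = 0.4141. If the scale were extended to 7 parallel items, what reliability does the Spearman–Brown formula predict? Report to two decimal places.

predicted reliability = 0.55

Length factor m = 7/4 = 1.7500
α' = m·α / (1 + (m−1)·α)
   = 7/4 × 0.4141 / (1 + (7/4 − 1) × 0.4141)
   = 0.7247 / 1.3106 = 0.55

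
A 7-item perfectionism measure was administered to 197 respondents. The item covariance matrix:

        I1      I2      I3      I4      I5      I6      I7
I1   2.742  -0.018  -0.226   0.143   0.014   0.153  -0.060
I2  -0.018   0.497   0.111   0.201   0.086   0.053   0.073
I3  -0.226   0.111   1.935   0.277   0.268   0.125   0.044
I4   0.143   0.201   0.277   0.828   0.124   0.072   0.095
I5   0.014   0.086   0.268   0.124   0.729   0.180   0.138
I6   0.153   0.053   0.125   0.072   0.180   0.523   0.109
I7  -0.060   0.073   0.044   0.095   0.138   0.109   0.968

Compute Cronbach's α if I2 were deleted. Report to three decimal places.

Cronbach's α = 0.329

Remaining items: I1, I3, I4, I5, I6, I7 (k = 6).
ΣVar(i) = 2.742 + 1.935 + 0.828 + 0.729 + 0.523 + 0.968 = 7.725
Var(T) = 7.725 + 2 × 1.456 = 10.637
α (item deleted) = (6/5)·(1 − 7.725/10.637) = 0.329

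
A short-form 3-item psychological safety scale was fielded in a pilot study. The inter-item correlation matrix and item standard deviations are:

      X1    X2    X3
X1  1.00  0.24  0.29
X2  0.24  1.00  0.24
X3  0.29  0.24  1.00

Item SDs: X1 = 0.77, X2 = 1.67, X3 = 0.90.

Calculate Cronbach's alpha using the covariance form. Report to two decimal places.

Σσ²ᵢ = 0.77² + 1.67² + 0.90² = 4.1918
Covariances σ_ij = r_ij · s_i · s_j:
  σ(X1,X2) = 0.24 × 0.77 × 1.67 = 0.3086
  σ(X1,X3) = 0.29 × 0.77 × 0.90 = 0.2010
  σ(X2,X3) = 0.24 × 1.67 × 0.90 = 0.3607
σ²_T = Σσ²ᵢ + 2·Σσ_ij = 4.1918 + 2 × 0.8703 = 5.9324
α = (3/2)·(1 − 4.1918/5.9324) = 0.44

Cronbach's alpha = 0.44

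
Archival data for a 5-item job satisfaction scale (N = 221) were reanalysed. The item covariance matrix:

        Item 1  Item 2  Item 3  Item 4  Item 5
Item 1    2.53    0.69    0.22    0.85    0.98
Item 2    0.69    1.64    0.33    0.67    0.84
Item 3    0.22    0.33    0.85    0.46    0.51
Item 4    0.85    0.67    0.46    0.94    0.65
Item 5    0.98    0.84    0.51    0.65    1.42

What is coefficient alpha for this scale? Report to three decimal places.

coefficient alpha = 0.784

Σσ²ᵢ = 2.53 + 1.64 + 0.85 + 0.94 + 1.42 = 7.38
Sum of the distinct covariances = 6.20
σ²_T = 7.38 + 2 × 6.20 = 19.78
α = (k/(k−1))·(1 − Σσ²ᵢ/σ²_T) = (5/4)·(1 − 7.38/19.78) = 0.784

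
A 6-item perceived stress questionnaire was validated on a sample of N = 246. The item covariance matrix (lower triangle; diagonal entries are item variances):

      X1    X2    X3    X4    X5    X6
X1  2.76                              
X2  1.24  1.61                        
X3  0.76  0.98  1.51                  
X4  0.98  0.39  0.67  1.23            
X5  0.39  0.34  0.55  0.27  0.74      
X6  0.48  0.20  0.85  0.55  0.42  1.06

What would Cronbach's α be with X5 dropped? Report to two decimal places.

α = 0.79

Remaining items: X1, X2, X3, X4, X6 (k = 5).
ΣVar(i) = 2.76 + 1.61 + 1.51 + 1.23 + 1.06 = 8.17
Var(T) = 8.17 + 2 × 7.10 = 22.37
α (item deleted) = (5/4)·(1 − 8.17/22.37) = 0.79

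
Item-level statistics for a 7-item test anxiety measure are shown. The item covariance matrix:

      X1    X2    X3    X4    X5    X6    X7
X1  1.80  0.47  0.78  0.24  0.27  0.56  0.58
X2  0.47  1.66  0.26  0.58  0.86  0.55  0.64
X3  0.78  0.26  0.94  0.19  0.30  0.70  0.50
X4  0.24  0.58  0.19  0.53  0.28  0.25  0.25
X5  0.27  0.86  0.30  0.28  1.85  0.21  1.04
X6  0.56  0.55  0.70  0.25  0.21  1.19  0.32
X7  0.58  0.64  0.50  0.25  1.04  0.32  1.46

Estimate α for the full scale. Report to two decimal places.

α = 0.79

Σσ²ᵢ = 1.80 + 1.66 + 0.94 + 0.53 + 1.85 + 1.19 + 1.46 = 9.43
Σ_{i<j} σ_ij = 9.83
σ²_T = 9.43 + 2 × 9.83 = 29.09
α = (k/(k−1))·(1 − Σσ²ᵢ/σ²_T) = (7/6)·(1 − 9.43/29.09) = 0.79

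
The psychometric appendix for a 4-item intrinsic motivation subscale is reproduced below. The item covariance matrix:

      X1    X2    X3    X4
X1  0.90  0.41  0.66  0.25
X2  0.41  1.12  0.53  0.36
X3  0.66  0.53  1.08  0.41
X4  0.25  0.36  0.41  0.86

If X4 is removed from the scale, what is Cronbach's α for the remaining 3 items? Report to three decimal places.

Cronbach's α = 0.762

Remaining items: X1, X2, X3 (k = 3).
sum of item variances = 0.90 + 1.12 + 1.08 = 3.10
total variance = 3.10 + 2 × 1.60 = 6.30
α (item deleted) = (3/2)·(1 − 3.10/6.30) = 0.762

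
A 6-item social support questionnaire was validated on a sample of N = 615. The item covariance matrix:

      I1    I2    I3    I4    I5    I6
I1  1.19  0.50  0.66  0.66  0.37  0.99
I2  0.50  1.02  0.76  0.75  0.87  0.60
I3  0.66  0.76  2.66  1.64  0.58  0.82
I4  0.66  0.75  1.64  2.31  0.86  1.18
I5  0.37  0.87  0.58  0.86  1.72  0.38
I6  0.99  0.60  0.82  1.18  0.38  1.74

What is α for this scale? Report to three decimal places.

Σσ²ᵢ = 1.19 + 1.02 + 2.66 + 2.31 + 1.72 + 1.74 = 10.64
Sum of the distinct covariances = 11.62
Var(T) = 10.64 + 2 × 11.62 = 33.88
α = (k/(k−1))·(1 − Σσ²ᵢ/Var(T)) = (6/5)·(1 − 10.64/33.88) = 0.823

α = 0.823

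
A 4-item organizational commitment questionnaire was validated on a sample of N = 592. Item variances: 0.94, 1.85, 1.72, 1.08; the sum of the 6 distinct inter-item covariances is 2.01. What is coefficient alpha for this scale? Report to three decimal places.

α = 0.558

sum of item variances = 0.94 + 1.85 + 1.72 + 1.08 = 5.59
Sum of distinct covariances = 2.01
σ²_T = sum of item variances + 2·Σcov = 5.59 + 2 × 2.01 = 9.61
α = (4/3)·(1 − 5.59/9.61) = 0.558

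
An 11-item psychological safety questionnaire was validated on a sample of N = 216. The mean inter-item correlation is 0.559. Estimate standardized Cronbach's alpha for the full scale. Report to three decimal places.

standardized Cronbach's alpha = 0.933

Standardized α = k·r̄ / (1 + (k−1)·r̄) = 11 × 0.559 / (1 + 10 × 0.559)
  = 6.1490 / 6.5900 = 0.933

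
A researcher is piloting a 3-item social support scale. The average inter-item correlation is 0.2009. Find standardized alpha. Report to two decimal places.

Standardized α = k·r̄ / (1 + (k−1)·r̄) = 3 × 0.2009 / (1 + 2 × 0.2009)
  = 0.6027 / 1.4018 = 0.43

α = 0.43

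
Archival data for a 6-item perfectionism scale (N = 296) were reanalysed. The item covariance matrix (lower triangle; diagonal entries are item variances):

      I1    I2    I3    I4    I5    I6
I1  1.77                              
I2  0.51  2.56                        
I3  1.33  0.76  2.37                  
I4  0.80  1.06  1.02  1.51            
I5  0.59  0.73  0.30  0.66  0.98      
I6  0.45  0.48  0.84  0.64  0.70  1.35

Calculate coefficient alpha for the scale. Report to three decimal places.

α = 0.808

ΣVar(i) = 1.77 + 2.56 + 2.37 + 1.51 + 0.98 + 1.35 = 10.54
Sum of off-diagonal covariances = 10.87
σ²_total = 10.54 + 2 × 10.87 = 32.28
α = (k/(k−1))·(1 − ΣVar(i)/σ²_total) = (6/5)·(1 − 10.54/32.28) = 0.808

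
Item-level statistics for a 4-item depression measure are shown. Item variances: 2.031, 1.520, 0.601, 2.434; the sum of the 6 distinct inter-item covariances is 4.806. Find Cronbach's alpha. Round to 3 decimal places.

Σσᵢ² = 2.031 + 1.520 + 0.601 + 2.434 = 6.586
Sum of distinct covariances = 4.806
Var(T) = Σσᵢ² + 2·Σcov = 6.586 + 2 × 4.806 = 16.198
α = (4/3)·(1 − 6.586/16.198) = 0.791

Cronbach's alpha = 0.791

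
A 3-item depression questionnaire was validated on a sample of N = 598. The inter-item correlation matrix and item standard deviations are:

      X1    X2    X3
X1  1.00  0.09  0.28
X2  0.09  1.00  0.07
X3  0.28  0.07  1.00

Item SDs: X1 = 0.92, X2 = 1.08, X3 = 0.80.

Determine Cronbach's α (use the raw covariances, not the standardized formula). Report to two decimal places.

Σσ²ᵢ = 0.92² + 1.08² + 0.80² = 2.6528
Covariances σ_ij = r_ij · s_i · s_j:
  σ(X1,X2) = 0.09 × 0.92 × 1.08 = 0.0894
  σ(X1,X3) = 0.28 × 0.92 × 0.80 = 0.2061
  σ(X2,X3) = 0.07 × 1.08 × 0.80 = 0.0605
σ²_T = Σσ²ᵢ + 2·Σσ_ij = 2.6528 + 2 × 0.3560 = 3.3648
α = (3/2)·(1 − 2.6528/3.3648) = 0.32

α = 0.32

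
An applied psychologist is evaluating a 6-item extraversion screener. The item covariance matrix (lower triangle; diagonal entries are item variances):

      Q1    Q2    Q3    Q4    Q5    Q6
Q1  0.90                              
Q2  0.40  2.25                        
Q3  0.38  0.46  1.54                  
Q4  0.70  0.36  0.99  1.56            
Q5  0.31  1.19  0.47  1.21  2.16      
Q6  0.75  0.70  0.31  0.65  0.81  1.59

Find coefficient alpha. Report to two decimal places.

α = 0.79

Σσᵢ² = 0.90 + 2.25 + 1.54 + 1.56 + 2.16 + 1.59 = 10.00
Sum of the distinct covariances = 9.69
σ²_T = 10.00 + 2 × 9.69 = 29.38
α = (k/(k−1))·(1 − Σσᵢ²/σ²_T) = (6/5)·(1 − 10.00/29.38) = 0.79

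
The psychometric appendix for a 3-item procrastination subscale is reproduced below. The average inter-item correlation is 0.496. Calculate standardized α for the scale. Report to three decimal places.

standardized α = 0.747

Standardized α = k·r̄ / (1 + (k−1)·r̄) = 3 × 0.496 / (1 + 2 × 0.496)
  = 1.4880 / 1.9920 = 0.747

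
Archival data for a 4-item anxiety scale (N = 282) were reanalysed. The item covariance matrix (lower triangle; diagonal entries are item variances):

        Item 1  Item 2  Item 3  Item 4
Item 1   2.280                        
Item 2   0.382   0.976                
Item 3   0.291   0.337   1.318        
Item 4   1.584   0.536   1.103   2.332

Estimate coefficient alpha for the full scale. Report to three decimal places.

ΣVar(i) = 2.280 + 0.976 + 1.318 + 2.332 = 6.906
Sum of off-diagonal covariances = 4.233
σ²_total = 6.906 + 2 × 4.233 = 15.372
α = (k/(k−1))·(1 − ΣVar(i)/σ²_total) = (4/3)·(1 − 6.906/15.372) = 0.734

coefficient alpha = 0.734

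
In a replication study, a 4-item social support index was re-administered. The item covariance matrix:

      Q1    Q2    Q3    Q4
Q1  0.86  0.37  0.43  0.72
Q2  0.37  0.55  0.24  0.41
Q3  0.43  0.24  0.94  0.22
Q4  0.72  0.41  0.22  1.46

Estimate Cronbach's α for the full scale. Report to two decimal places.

Σσ²ᵢ = 0.86 + 0.55 + 0.94 + 1.46 = 3.81
Σ_{i<j} σ_ij = 2.39
Var(T) = 3.81 + 2 × 2.39 = 8.59
α = (k/(k−1))·(1 − Σσ²ᵢ/Var(T)) = (4/3)·(1 − 3.81/8.59) = 0.74

Cronbach's α = 0.74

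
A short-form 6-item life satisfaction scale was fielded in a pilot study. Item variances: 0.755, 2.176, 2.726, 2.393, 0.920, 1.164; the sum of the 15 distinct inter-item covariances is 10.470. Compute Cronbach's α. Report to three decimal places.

ΣVar(i) = 0.755 + 2.176 + 2.726 + 2.393 + 0.920 + 1.164 = 10.134
Sum of distinct covariances = 10.470
σ²_total = ΣVar(i) + 2·Σcov = 10.134 + 2 × 10.470 = 31.074
α = (6/5)·(1 − 10.134/31.074) = 0.809

Cronbach's α = 0.809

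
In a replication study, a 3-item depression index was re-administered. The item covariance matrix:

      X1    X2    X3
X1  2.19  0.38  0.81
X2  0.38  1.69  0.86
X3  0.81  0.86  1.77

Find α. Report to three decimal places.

Σσᵢ² = 2.19 + 1.69 + 1.77 = 5.65
Sum of the distinct covariances = 2.05
σ²_total = 5.65 + 2 × 2.05 = 9.75
α = (k/(k−1))·(1 − Σσᵢ²/σ²_total) = (3/2)·(1 − 5.65/9.75) = 0.631

α = 0.631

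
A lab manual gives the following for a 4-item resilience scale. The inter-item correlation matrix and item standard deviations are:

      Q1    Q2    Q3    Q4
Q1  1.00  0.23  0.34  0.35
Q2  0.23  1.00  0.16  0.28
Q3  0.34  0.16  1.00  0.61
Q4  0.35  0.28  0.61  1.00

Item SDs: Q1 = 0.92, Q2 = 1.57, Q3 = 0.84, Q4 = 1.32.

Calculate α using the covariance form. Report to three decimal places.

α = 0.618

Σσ²ᵢ = 0.92² + 1.57² + 0.84² + 1.32² = 5.7593
Covariances σ_ij = r_ij · s_i · s_j:
  σ(Q1,Q2) = 0.23 × 0.92 × 1.57 = 0.3322
  σ(Q1,Q3) = 0.34 × 0.92 × 0.84 = 0.2628
  σ(Q1,Q4) = 0.35 × 0.92 × 1.32 = 0.4250
  σ(Q2,Q3) = 0.16 × 1.57 × 0.84 = 0.2110
  σ(Q2,Q4) = 0.28 × 1.57 × 1.32 = 0.5803
  σ(Q3,Q4) = 0.61 × 0.84 × 1.32 = 0.6764
σ²_T = Σσ²ᵢ + 2·Σσ_ij = 5.7593 + 2 × 2.4877 = 10.7347
α = (4/3)·(1 − 5.7593/10.7347) = 0.618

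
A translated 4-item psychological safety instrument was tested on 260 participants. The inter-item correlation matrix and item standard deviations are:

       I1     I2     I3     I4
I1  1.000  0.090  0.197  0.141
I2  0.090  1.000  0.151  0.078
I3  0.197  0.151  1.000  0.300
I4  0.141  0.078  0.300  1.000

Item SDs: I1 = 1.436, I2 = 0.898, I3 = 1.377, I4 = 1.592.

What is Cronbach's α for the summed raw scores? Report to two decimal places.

Σσ²ᵢ = 1.436² + 0.898² + 1.377² + 1.592² = 7.2991
Covariances σ_ij = r_ij · s_i · s_j:
  σ(I1,I2) = 0.090 × 1.436 × 0.898 = 0.1161
  σ(I1,I3) = 0.197 × 1.436 × 1.377 = 0.3895
  σ(I1,I4) = 0.141 × 1.436 × 1.592 = 0.3223
  σ(I2,I3) = 0.151 × 0.898 × 1.377 = 0.1867
  σ(I2,I4) = 0.078 × 0.898 × 1.592 = 0.1115
  σ(I3,I4) = 0.300 × 1.377 × 1.592 = 0.6577
σ²_T = Σσ²ᵢ + 2·Σσ_ij = 7.2991 + 2 × 1.7838 = 10.8667
α = (4/3)·(1 − 7.2991/10.8667) = 0.44

Cronbach's α = 0.44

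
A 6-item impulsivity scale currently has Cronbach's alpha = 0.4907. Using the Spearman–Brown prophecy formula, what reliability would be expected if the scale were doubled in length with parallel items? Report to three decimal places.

predicted reliability = 0.658

Length factor m = 2
α' = m·α / (1 + (m−1)·α)
   = 2 × 0.4907 / (1 + (2 − 1) × 0.4907)
   = 0.9814 / 1.4907 = 0.658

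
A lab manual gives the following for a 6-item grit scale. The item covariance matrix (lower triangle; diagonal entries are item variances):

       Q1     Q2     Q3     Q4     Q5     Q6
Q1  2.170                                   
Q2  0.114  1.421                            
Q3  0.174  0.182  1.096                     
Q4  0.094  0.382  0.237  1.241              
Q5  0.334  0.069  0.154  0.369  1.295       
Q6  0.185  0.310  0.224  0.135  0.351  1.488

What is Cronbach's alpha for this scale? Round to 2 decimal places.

ΣVar(i) = 2.170 + 1.421 + 1.096 + 1.241 + 1.295 + 1.488 = 8.711
Sum of the distinct covariances = 3.314
Var(T) = 8.711 + 2 × 3.314 = 15.339
α = (k/(k−1))·(1 − ΣVar(i)/Var(T)) = (6/5)·(1 − 8.711/15.339) = 0.52

Cronbach's alpha = 0.52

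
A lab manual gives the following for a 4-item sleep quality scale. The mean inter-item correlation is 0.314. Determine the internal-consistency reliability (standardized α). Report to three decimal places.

Standardized α = k·r̄ / (1 + (k−1)·r̄) = 4 × 0.314 / (1 + 3 × 0.314)
  = 1.2560 / 1.9420 = 0.647

standardized α = 0.647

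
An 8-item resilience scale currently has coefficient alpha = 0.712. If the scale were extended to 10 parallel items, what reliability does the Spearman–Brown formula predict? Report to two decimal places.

predicted reliability = 0.76

Length factor m = 10/8 = 1.2500
α' = m·α / (1 + (m−1)·α)
   = 10/8 × 0.712 / (1 + (10/8 − 1) × 0.712)
   = 0.8900 / 1.1780 = 0.76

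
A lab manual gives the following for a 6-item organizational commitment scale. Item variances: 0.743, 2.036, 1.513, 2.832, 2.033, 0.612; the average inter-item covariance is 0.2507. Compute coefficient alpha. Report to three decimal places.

α = 0.522

ΣVar(i) = 0.743 + 2.036 + 1.513 + 2.832 + 2.033 + 0.612 = 9.769
Sum of the 15 distinct covariances = 15 × 0.2507 = 3.7605
total variance = ΣVar(i) + 2·Σcov = 9.769 + 2 × 3.7605 = 17.2900
α = (6/5)·(1 − 9.769/17.2900) = 0.522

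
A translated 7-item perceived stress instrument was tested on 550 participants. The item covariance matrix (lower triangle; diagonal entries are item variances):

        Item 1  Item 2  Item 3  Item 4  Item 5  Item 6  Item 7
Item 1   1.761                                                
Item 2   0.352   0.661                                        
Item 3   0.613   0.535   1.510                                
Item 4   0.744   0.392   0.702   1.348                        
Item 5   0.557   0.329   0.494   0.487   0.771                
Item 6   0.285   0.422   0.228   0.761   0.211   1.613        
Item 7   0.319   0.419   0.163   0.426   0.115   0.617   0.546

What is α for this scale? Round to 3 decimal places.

α = 0.806

Σσ²ᵢ = 1.761 + 0.661 + 1.510 + 1.348 + 0.771 + 1.613 + 0.546 = 8.210
Sum of off-diagonal covariances = 9.171
total variance = 8.210 + 2 × 9.171 = 26.552
α = (k/(k−1))·(1 − Σσ²ᵢ/total variance) = (7/6)·(1 − 8.210/26.552) = 0.806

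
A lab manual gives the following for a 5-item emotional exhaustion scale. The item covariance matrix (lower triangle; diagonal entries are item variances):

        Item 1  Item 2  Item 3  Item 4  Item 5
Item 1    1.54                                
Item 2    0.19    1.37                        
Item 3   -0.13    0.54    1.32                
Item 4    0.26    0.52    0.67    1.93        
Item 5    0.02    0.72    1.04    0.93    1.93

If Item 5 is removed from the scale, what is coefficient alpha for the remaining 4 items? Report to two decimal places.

Remaining items: Item 1, Item 2, Item 3, Item 4 (k = 4).
Σσᵢ² = 1.54 + 1.37 + 1.32 + 1.93 = 6.16
total variance = 6.16 + 2 × 2.05 = 10.26
α (item deleted) = (4/3)·(1 − 6.16/10.26) = 0.53

α = 0.53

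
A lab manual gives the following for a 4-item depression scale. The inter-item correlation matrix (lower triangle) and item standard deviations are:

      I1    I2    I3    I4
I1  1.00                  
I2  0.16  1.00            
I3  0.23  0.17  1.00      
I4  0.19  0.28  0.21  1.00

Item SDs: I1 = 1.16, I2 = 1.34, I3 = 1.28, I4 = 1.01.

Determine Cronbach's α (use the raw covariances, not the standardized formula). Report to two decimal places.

Σσ²ᵢ = 1.16² + 1.34² + 1.28² + 1.01² = 5.7997
Covariances σ_ij = r_ij · s_i · s_j:
  σ(I1,I2) = 0.16 × 1.16 × 1.34 = 0.2487
  σ(I1,I3) = 0.23 × 1.16 × 1.28 = 0.3415
  σ(I1,I4) = 0.19 × 1.16 × 1.01 = 0.2226
  σ(I2,I3) = 0.17 × 1.34 × 1.28 = 0.2916
  σ(I2,I4) = 0.28 × 1.34 × 1.01 = 0.3790
  σ(I3,I4) = 0.21 × 1.28 × 1.01 = 0.2715
σ²_T = Σσ²ᵢ + 2·Σσ_ij = 5.7997 + 2 × 1.7549 = 9.3095
α = (4/3)·(1 − 5.7997/9.3095) = 0.50

Cronbach's α = 0.50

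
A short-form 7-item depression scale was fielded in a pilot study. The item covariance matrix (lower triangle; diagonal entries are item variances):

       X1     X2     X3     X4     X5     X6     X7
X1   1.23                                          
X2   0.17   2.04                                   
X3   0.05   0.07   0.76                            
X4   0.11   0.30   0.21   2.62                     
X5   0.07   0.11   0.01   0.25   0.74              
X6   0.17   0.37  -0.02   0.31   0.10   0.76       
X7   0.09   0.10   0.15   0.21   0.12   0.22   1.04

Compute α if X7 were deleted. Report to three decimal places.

α = 0.431

Remaining items: X1, X2, X3, X4, X5, X6 (k = 6).
Σσᵢ² = 1.23 + 2.04 + 0.76 + 2.62 + 0.74 + 0.76 = 8.15
σ²_T = 8.15 + 2 × 2.28 = 12.71
α (item deleted) = (6/5)·(1 − 8.15/12.71) = 0.431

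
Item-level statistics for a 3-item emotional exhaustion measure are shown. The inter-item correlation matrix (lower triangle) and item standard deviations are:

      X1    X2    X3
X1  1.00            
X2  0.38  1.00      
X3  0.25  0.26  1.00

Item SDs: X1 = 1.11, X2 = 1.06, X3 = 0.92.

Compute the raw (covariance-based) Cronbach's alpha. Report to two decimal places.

α = 0.56

Σσ²ᵢ = 1.11² + 1.06² + 0.92² = 3.2021
Covariances σ_ij = r_ij · s_i · s_j:
  σ(X1,X2) = 0.38 × 1.11 × 1.06 = 0.4471
  σ(X1,X3) = 0.25 × 1.11 × 0.92 = 0.2553
  σ(X2,X3) = 0.26 × 1.06 × 0.92 = 0.2536
σ²_T = Σσ²ᵢ + 2·Σσ_ij = 3.2021 + 2 × 0.9560 = 5.1141
α = (3/2)·(1 − 3.2021/5.1141) = 0.56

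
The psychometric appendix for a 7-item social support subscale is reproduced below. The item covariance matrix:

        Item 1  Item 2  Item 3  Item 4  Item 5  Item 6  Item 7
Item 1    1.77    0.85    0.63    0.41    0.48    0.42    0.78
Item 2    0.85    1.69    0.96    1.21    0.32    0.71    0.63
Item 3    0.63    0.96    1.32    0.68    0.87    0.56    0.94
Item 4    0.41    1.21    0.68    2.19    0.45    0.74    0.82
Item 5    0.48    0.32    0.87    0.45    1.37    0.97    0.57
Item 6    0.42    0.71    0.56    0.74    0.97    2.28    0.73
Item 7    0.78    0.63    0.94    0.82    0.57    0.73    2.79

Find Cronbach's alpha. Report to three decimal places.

ΣVar(i) = 1.77 + 1.69 + 1.32 + 2.19 + 1.37 + 2.28 + 2.79 = 13.41
Sum of the distinct covariances = 14.73
σ²_T = 13.41 + 2 × 14.73 = 42.87
α = (k/(k−1))·(1 − ΣVar(i)/σ²_T) = (7/6)·(1 − 13.41/42.87) = 0.802

Cronbach's alpha = 0.802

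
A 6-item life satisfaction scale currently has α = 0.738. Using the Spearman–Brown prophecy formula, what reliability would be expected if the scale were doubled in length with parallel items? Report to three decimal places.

Length factor m = 2
α' = m·α / (1 + (m−1)·α)
   = 2 × 0.738 / (1 + (2 − 1) × 0.738)
   = 1.4760 / 1.7380 = 0.849

predicted reliability = 0.849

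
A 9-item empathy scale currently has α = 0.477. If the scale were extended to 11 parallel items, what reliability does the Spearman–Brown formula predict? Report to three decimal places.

Length factor m = 11/9 = 1.2222
α' = m·α / (1 + (m−1)·α)
   = 11/9 × 0.477 / (1 + (11/9 − 1) × 0.477)
   = 0.5830 / 1.1060 = 0.527

predicted reliability = 0.527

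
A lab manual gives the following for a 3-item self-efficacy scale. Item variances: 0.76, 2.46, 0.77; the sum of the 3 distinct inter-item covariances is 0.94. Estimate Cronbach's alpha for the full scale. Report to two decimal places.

sum of item variances = 0.76 + 2.46 + 0.77 = 3.99
Sum of distinct covariances = 0.94
σ²_T = sum of item variances + 2·Σcov = 3.99 + 2 × 0.94 = 5.87
α = (3/2)·(1 − 3.99/5.87) = 0.48

α = 0.48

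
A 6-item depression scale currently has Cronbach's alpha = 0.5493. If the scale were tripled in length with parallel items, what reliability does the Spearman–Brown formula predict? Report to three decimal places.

predicted reliability = 0.785

Length factor m = 3
α' = m·α / (1 + (m−1)·α)
   = 3 × 0.5493 / (1 + (3 − 1) × 0.5493)
   = 1.6479 / 2.0986 = 0.785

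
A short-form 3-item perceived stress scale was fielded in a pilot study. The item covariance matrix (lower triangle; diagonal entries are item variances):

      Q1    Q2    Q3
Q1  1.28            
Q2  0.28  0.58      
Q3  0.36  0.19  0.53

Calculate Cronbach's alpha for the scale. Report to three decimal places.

α = 0.615

ΣVar(i) = 1.28 + 0.58 + 0.53 = 2.39
Σ_{i<j} σ_ij = 0.83
total variance = 2.39 + 2 × 0.83 = 4.05
α = (k/(k−1))·(1 − ΣVar(i)/total variance) = (3/2)·(1 − 2.39/4.05) = 0.615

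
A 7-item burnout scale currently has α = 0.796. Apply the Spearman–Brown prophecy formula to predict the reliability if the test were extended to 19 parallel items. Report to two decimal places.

Length factor m = 19/7 = 2.7143
α' = m·α / (1 + (m−1)·α)
   = 19/7 × 0.796 / (1 + (19/7 − 1) × 0.796)
   = 2.1606 / 2.3646 = 0.91

predicted reliability = 0.91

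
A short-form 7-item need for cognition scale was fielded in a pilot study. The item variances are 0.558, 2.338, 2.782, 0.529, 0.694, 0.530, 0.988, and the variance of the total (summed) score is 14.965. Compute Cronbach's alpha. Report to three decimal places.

Σσᵢ² = 0.558 + 2.338 + 2.782 + 0.529 + 0.694 + 0.530 + 0.988 = 8.419
α = (k/(k−1))·(1 − Σσᵢ²/Var(T)) = (7/6)·(1 − 8.419/14.965) = 0.510

Cronbach's alpha = 0.510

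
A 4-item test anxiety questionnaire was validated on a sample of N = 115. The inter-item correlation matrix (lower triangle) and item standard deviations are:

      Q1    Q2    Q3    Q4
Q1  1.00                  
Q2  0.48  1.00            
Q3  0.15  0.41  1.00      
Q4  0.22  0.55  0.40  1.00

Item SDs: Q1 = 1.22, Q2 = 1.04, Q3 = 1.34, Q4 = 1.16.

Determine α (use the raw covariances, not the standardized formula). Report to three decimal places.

α = 0.686

Σσ²ᵢ = 1.22² + 1.04² + 1.34² + 1.16² = 5.7112
Covariances σ_ij = r_ij · s_i · s_j:
  σ(Q1,Q2) = 0.48 × 1.22 × 1.04 = 0.6090
  σ(Q1,Q3) = 0.15 × 1.22 × 1.34 = 0.2452
  σ(Q1,Q4) = 0.22 × 1.22 × 1.16 = 0.3113
  σ(Q2,Q3) = 0.41 × 1.04 × 1.34 = 0.5714
  σ(Q2,Q4) = 0.55 × 1.04 × 1.16 = 0.6635
  σ(Q3,Q4) = 0.40 × 1.34 × 1.16 = 0.6218
σ²_T = Σσ²ᵢ + 2·Σσ_ij = 5.7112 + 2 × 3.0222 = 11.7556
α = (4/3)·(1 − 5.7112/11.7556) = 0.686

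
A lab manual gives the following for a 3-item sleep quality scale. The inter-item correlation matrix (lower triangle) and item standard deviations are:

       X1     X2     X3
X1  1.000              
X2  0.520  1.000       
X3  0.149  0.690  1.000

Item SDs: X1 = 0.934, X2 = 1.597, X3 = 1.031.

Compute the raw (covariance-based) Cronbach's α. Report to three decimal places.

Cronbach's α = 0.717

Σσ²ᵢ = 0.934² + 1.597² + 1.031² = 4.4857
Covariances σ_ij = r_ij · s_i · s_j:
  σ(X1,X2) = 0.520 × 0.934 × 1.597 = 0.7756
  σ(X1,X3) = 0.149 × 0.934 × 1.031 = 0.1435
  σ(X2,X3) = 0.690 × 1.597 × 1.031 = 1.1361
σ²_T = Σσ²ᵢ + 2·Σσ_ij = 4.4857 + 2 × 2.0552 = 8.5961
α = (3/2)·(1 − 4.4857/8.5961) = 0.717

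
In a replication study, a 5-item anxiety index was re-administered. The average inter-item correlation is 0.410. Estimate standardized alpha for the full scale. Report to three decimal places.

α = 0.777

Standardized α = k·r̄ / (1 + (k−1)·r̄) = 5 × 0.410 / (1 + 4 × 0.410)
  = 2.0500 / 2.6400 = 0.777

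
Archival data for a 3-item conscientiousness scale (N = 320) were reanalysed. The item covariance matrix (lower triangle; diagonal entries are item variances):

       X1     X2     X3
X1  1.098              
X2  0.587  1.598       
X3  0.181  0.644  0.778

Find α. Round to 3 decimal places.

Σσ²ᵢ = 1.098 + 1.598 + 0.778 = 3.474
Σ_{i<j} σ_ij = 1.412
σ²_total = 3.474 + 2 × 1.412 = 6.298
α = (k/(k−1))·(1 − Σσ²ᵢ/σ²_total) = (3/2)·(1 − 3.474/6.298) = 0.673

α = 0.673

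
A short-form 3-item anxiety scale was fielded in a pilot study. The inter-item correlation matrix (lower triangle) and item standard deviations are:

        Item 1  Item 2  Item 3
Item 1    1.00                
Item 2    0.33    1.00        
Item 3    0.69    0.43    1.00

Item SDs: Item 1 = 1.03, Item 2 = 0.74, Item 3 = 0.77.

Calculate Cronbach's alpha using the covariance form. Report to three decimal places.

α = 0.730

Σσ²ᵢ = 1.03² + 0.74² + 0.77² = 2.2014
Covariances σ_ij = r_ij · s_i · s_j:
  σ(Item 1,Item 2) = 0.33 × 1.03 × 0.74 = 0.2515
  σ(Item 1,Item 3) = 0.69 × 1.03 × 0.77 = 0.5472
  σ(Item 2,Item 3) = 0.43 × 0.74 × 0.77 = 0.2450
σ²_T = Σσ²ᵢ + 2·Σσ_ij = 2.2014 + 2 × 1.0437 = 4.2888
α = (3/2)·(1 − 2.2014/4.2888) = 0.730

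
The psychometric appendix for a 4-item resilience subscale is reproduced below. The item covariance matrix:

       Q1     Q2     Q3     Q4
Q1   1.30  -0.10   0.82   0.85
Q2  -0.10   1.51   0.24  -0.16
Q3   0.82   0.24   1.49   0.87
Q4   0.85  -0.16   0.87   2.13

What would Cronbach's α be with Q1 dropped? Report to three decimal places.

Cronbach's α = 0.405

Remaining items: Q2, Q3, Q4 (k = 3).
ΣVar(i) = 1.51 + 1.49 + 2.13 = 5.13
σ²_total = 5.13 + 2 × 0.95 = 7.03
α (item deleted) = (3/2)·(1 − 5.13/7.03) = 0.405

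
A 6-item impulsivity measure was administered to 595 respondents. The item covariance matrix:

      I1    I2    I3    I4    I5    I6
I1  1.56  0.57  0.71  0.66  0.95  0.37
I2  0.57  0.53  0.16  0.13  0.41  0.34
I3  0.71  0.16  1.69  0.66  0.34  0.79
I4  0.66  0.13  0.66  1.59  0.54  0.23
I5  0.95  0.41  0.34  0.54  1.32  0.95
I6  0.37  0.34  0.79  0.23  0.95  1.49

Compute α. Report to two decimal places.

α = 0.79

ΣVar(i) = 1.56 + 0.53 + 1.69 + 1.59 + 1.32 + 1.49 = 8.18
Sum of the distinct covariances = 7.81
Var(T) = 8.18 + 2 × 7.81 = 23.80
α = (k/(k−1))·(1 − ΣVar(i)/Var(T)) = (6/5)·(1 − 8.18/23.80) = 0.79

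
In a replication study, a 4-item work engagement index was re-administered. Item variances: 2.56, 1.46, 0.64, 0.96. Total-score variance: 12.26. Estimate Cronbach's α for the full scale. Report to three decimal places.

Cronbach's α = 0.722

ΣVar(i) = 2.56 + 1.46 + 0.64 + 0.96 = 5.62
α = (k/(k−1))·(1 − ΣVar(i)/total variance) = (4/3)·(1 − 5.62/12.26) = 0.722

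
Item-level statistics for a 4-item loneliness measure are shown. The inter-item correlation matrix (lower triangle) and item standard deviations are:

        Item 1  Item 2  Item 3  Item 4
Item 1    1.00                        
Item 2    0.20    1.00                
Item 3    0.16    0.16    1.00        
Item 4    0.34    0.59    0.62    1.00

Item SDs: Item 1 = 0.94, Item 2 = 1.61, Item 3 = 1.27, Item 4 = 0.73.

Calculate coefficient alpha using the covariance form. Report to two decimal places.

Σσ²ᵢ = 0.94² + 1.61² + 1.27² + 0.73² = 5.6215
Covariances σ_ij = r_ij · s_i · s_j:
  σ(Item 1,Item 2) = 0.20 × 0.94 × 1.61 = 0.3027
  σ(Item 1,Item 3) = 0.16 × 0.94 × 1.27 = 0.1910
  σ(Item 1,Item 4) = 0.34 × 0.94 × 0.73 = 0.2333
  σ(Item 2,Item 3) = 0.16 × 1.61 × 1.27 = 0.3272
  σ(Item 2,Item 4) = 0.59 × 1.61 × 0.73 = 0.6934
  σ(Item 3,Item 4) = 0.62 × 1.27 × 0.73 = 0.5748
σ²_T = Σσ²ᵢ + 2·Σσ_ij = 5.6215 + 2 × 2.3224 = 10.2663
α = (4/3)·(1 − 5.6215/10.2663) = 0.60

coefficient alpha = 0.60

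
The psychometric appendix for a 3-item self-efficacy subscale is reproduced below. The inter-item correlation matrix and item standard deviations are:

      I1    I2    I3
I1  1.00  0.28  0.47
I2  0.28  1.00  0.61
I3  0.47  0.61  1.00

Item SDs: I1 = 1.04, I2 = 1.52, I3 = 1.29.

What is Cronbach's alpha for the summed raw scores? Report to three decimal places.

Σσ²ᵢ = 1.04² + 1.52² + 1.29² = 5.0561
Covariances σ_ij = r_ij · s_i · s_j:
  σ(I1,I2) = 0.28 × 1.04 × 1.52 = 0.4426
  σ(I1,I3) = 0.47 × 1.04 × 1.29 = 0.6306
  σ(I2,I3) = 0.61 × 1.52 × 1.29 = 1.1961
σ²_T = Σσ²ᵢ + 2·Σσ_ij = 5.0561 + 2 × 2.2693 = 9.5947
α = (3/2)·(1 − 5.0561/9.5947) = 0.710

α = 0.710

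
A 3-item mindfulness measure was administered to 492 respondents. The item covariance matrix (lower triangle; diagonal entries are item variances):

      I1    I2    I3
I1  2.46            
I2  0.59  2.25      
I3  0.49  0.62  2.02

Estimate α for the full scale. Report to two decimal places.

Σσᵢ² = 2.46 + 2.25 + 2.02 = 6.73
Sum of the distinct covariances = 1.70
Var(T) = 6.73 + 2 × 1.70 = 10.13
α = (k/(k−1))·(1 − Σσᵢ²/Var(T)) = (3/2)·(1 − 6.73/10.13) = 0.50

α = 0.50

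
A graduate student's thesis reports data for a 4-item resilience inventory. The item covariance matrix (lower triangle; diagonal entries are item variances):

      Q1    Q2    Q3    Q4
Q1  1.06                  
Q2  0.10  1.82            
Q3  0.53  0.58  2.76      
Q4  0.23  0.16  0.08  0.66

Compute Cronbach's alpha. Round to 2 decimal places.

ΣVar(i) = 1.06 + 1.82 + 2.76 + 0.66 = 6.30
Sum of off-diagonal covariances = 1.68
σ²_total = 6.30 + 2 × 1.68 = 9.66
α = (k/(k−1))·(1 − ΣVar(i)/σ²_total) = (4/3)·(1 − 6.30/9.66) = 0.46

Cronbach's alpha = 0.46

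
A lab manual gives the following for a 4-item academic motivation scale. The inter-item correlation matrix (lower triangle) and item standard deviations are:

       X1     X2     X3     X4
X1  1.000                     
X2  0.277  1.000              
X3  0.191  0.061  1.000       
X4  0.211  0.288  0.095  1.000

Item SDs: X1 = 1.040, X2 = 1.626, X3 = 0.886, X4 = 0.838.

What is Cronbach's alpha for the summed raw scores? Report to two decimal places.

Cronbach's alpha = 0.46

Σσ²ᵢ = 1.040² + 1.626² + 0.886² + 0.838² = 5.2127
Covariances σ_ij = r_ij · s_i · s_j:
  σ(X1,X2) = 0.277 × 1.040 × 1.626 = 0.4684
  σ(X1,X3) = 0.191 × 1.040 × 0.886 = 0.1760
  σ(X1,X4) = 0.211 × 1.040 × 0.838 = 0.1839
  σ(X2,X3) = 0.061 × 1.626 × 0.886 = 0.0879
  σ(X2,X4) = 0.288 × 1.626 × 0.838 = 0.3924
  σ(X3,X4) = 0.095 × 0.886 × 0.838 = 0.0705
σ²_T = Σσ²ᵢ + 2·Σσ_ij = 5.2127 + 2 × 1.3791 = 7.9709
α = (4/3)·(1 − 5.2127/7.9709) = 0.46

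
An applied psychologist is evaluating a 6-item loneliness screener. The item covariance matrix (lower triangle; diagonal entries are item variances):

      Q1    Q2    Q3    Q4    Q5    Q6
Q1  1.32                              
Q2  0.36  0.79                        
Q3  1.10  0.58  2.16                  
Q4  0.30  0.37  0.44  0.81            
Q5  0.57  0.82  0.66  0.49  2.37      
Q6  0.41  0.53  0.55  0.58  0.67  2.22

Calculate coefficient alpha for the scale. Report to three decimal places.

α = 0.763

Σσ²ᵢ = 1.32 + 0.79 + 2.16 + 0.81 + 2.37 + 2.22 = 9.67
Sum of off-diagonal covariances = 8.43
total variance = 9.67 + 2 × 8.43 = 26.53
α = (k/(k−1))·(1 − Σσ²ᵢ/total variance) = (6/5)·(1 − 9.67/26.53) = 0.763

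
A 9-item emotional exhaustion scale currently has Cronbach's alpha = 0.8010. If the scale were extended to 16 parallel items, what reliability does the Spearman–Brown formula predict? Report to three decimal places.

Length factor m = 16/9 = 1.7778
α' = m·α / (1 + (m−1)·α)
   = 16/9 × 0.8010 / (1 + (16/9 − 1) × 0.8010)
   = 1.4240 / 1.6230 = 0.877

predicted reliability = 0.877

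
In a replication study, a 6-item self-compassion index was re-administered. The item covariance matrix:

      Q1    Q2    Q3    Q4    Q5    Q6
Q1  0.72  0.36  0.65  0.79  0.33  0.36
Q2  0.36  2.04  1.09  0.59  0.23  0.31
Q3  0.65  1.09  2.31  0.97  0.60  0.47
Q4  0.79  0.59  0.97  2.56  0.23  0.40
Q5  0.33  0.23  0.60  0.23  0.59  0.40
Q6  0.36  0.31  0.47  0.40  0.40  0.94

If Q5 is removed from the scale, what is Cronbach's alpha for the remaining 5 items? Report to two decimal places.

α = 0.73

Remaining items: Q1, Q2, Q3, Q4, Q6 (k = 5).
Σσᵢ² = 0.72 + 2.04 + 2.31 + 2.56 + 0.94 = 8.57
Var(T) = 8.57 + 2 × 5.99 = 20.55
α (item deleted) = (5/4)·(1 − 8.57/20.55) = 0.73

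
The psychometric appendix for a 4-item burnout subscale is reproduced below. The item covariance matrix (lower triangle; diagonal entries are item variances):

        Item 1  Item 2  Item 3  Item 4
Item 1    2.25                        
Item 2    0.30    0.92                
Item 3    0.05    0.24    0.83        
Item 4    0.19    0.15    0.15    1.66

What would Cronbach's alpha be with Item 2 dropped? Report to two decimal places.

Remaining items: Item 1, Item 3, Item 4 (k = 3).
Σσ²ᵢ = 2.25 + 0.83 + 1.66 = 4.74
σ²_T = 4.74 + 2 × 0.39 = 5.52
α (item deleted) = (3/2)·(1 − 4.74/5.52) = 0.21

α = 0.21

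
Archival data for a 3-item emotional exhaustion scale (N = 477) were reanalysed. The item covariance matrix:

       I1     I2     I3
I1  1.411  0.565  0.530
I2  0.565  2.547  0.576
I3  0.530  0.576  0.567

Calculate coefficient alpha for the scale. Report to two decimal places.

coefficient alpha = 0.64

ΣVar(i) = 1.411 + 2.547 + 0.567 = 4.525
Σ_{i<j} σ_ij = 1.671
σ²_total = 4.525 + 2 × 1.671 = 7.867
α = (k/(k−1))·(1 − ΣVar(i)/σ²_total) = (3/2)·(1 − 4.525/7.867) = 0.64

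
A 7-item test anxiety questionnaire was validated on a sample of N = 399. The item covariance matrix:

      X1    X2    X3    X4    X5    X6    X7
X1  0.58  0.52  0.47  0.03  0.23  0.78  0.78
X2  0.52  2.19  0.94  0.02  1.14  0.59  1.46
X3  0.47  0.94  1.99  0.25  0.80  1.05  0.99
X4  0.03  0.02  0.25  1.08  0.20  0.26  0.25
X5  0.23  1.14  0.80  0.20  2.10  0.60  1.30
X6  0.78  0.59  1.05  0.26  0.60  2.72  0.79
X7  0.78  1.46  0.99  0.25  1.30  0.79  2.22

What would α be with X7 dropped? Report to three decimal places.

α = 0.716

Remaining items: X1, X2, X3, X4, X5, X6 (k = 6).
sum of item variances = 0.58 + 2.19 + 1.99 + 1.08 + 2.10 + 2.72 = 10.66
σ²_T = 10.66 + 2 × 7.88 = 26.42
α (item deleted) = (6/5)·(1 − 10.66/26.42) = 0.716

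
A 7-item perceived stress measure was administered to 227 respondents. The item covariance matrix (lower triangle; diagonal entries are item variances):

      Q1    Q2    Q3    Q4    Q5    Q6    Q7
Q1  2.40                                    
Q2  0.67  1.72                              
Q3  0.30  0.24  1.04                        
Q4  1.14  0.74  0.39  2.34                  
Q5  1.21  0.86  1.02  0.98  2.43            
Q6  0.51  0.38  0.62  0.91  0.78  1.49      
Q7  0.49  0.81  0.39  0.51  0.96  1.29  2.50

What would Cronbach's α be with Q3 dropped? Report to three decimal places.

Cronbach's α = 0.786

Remaining items: Q1, Q2, Q4, Q5, Q6, Q7 (k = 6).
Σσ²ᵢ = 2.40 + 1.72 + 2.34 + 2.43 + 1.49 + 2.50 = 12.88
Var(T) = 12.88 + 2 × 12.24 = 37.36
α (item deleted) = (6/5)·(1 − 12.88/37.36) = 0.786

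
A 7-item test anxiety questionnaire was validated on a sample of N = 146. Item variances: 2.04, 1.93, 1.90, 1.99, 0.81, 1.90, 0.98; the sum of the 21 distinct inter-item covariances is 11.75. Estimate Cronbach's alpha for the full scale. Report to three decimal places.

Σσ²ᵢ = 2.04 + 1.93 + 1.90 + 1.99 + 0.81 + 1.90 + 0.98 = 11.55
Sum of distinct covariances = 11.75
total variance = Σσ²ᵢ + 2·Σcov = 11.55 + 2 × 11.75 = 35.05
α = (7/6)·(1 − 11.55/35.05) = 0.782

Cronbach's alpha = 0.782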